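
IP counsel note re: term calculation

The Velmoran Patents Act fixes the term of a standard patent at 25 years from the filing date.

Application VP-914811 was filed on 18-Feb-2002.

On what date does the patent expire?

Filing date + 25 years → 18 February 2027.

2027-02-18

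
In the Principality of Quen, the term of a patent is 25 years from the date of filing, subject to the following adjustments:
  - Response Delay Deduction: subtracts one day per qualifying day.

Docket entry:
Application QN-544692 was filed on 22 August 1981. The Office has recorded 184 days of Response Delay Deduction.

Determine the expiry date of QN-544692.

Base term: filing date + 25 years → 22 August 2006.
Response Delay Deduction: −184 days → 19 February 2006.

February 19, 2006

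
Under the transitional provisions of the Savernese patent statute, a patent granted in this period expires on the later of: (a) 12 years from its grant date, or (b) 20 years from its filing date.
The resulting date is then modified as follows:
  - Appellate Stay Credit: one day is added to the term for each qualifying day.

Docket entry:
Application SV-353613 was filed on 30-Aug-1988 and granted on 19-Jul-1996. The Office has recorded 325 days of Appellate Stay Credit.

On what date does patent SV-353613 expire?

2009-07-21

(a) grant + 12 years → 19 July 2008.
(b) filing + 20 years → 30 August 2008.
Later of the two: 30 August 2008.
Appellate Stay Credit: +325 days → 21 July 2009.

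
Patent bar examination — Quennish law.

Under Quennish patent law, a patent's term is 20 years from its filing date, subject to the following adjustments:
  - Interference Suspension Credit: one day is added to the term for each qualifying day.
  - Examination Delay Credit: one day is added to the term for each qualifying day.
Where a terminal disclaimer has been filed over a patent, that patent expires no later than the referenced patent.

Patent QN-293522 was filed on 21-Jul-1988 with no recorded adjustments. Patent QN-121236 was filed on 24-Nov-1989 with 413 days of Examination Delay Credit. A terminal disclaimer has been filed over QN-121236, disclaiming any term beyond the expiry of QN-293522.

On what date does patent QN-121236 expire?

Natural term of QN-121236:
  Base: filing + 20 years → 24 November 2009.
  Examination Delay Credit: +413 days → 11 January 2011.
Expiry of referenced patent QN-293522:
  Base: filing + 20 years → 21 July 2008.
Terminal disclaimer: QN-121236 expires on the earlier of 11 January 2011 and 21 July 2008.

July 21, 2008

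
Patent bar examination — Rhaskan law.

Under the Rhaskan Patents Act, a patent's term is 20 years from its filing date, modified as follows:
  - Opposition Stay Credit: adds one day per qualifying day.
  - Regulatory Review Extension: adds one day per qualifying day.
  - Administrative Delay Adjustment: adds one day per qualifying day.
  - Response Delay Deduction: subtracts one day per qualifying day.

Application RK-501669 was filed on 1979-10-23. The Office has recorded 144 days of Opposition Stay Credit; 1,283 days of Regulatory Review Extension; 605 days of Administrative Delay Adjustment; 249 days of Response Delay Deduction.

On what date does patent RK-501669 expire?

Base term: filing date + 20 years → 23 October 1999.
Opposition Stay Credit: +144 days → 15 March 2000.
Regulatory Review Extension: +1283 days → 19 September 2003.
Administrative Delay Adjustment: +605 days → 16 May 2005.
Response Delay Deduction: −249 days → 9 September 2004.

September 9, 2004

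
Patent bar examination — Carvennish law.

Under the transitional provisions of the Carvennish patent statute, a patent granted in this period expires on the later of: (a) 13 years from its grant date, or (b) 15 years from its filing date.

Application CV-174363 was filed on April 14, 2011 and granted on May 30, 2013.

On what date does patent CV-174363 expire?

(a) grant + 13 years → 30 May 2026.
(b) filing + 15 years → 14 April 2026.
Later of the two: 30 May 2026.

May 30, 2026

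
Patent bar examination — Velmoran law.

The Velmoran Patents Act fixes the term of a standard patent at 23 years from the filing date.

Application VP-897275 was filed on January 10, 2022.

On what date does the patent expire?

Filing date + 23 years → 10 January 2045.

January 10, 2045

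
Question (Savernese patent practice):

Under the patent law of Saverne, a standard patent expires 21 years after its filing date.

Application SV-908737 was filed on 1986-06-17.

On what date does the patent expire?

Filing date + 21 years → 17 June 2007.

June 17, 2007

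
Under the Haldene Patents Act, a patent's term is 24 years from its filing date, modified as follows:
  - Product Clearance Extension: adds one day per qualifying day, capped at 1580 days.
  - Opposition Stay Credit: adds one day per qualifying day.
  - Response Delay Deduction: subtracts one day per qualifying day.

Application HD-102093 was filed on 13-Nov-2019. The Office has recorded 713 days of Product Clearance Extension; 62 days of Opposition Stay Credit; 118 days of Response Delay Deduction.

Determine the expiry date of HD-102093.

Base term: filing date + 24 years → 13 November 2043.
Product Clearance Extension: 713 days (within the 1580-day cap) → +713 days → 26 October 2045.
Opposition Stay Credit: +62 days → 27 December 2045.
Response Delay Deduction: −118 days → 31 August 2045.

2045-08-31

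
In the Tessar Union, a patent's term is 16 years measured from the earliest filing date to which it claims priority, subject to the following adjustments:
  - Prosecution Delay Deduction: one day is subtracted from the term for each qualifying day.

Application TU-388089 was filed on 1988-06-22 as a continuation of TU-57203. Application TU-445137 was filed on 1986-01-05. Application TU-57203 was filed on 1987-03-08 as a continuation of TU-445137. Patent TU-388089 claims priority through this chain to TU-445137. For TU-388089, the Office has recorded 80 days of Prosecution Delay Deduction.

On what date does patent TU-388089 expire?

Earliest priority filing: 5 January 1986.
Base term: 5 January 1986 + 16 years → 5 January 2002.
Prosecution Delay Deduction: −80 days → 17 October 2001.

October 17, 2001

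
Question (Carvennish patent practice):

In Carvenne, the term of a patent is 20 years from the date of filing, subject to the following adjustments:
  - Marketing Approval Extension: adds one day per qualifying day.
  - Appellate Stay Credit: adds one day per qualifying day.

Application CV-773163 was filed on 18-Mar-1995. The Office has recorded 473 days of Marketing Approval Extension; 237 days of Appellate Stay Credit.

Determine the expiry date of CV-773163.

February 25, 2017

Base term: filing date + 20 years → 18 March 2015.
Marketing Approval Extension: +473 days → 3 July 2016.
Appellate Stay Credit: +237 days → 25 February 2017.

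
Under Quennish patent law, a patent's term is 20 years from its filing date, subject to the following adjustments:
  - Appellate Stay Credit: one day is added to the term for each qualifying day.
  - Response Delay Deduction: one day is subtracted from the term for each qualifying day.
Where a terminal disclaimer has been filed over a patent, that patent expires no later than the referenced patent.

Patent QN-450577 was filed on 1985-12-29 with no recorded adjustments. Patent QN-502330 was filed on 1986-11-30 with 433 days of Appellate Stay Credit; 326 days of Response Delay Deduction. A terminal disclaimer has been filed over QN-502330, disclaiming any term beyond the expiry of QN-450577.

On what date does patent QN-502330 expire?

Natural term of QN-502330:
  Base: filing + 20 years → 30 November 2006.
  Appellate Stay Credit: +433 days → 6 February 2008.
  Response Delay Deduction: −326 days → 17 March 2007.
Expiry of referenced patent QN-450577:
  Base: filing + 20 years → 29 December 2005.
Terminal disclaimer: QN-502330 expires on the earlier of 17 March 2007 and 29 December 2005.

2005-12-29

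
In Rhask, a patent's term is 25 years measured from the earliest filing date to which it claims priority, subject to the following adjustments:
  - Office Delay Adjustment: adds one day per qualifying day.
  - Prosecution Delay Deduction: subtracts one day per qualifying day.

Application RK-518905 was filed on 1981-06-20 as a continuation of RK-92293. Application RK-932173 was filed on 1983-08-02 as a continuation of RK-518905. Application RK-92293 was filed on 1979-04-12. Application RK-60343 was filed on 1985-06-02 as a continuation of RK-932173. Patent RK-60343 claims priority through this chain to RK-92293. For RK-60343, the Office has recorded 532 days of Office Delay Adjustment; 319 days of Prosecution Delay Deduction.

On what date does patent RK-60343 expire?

2004-11-11

Earliest priority filing: 12 April 1979.
Base term: 12 April 1979 + 25 years → 12 April 2004.
Office Delay Adjustment: +532 days → 26 September 2005.
Prosecution Delay Deduction: −319 days → 11 November 2004.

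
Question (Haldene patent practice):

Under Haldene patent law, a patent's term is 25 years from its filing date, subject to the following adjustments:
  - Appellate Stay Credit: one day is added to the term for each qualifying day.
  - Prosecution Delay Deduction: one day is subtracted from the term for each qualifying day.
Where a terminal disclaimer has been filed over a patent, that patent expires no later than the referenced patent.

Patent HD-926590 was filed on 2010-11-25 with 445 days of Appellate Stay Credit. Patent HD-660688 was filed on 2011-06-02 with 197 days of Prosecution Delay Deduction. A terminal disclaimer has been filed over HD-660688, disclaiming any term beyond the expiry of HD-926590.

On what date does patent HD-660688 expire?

2035-11-18

Natural term of HD-660688:
  Base: filing + 25 years → 2 June 2036.
  Prosecution Delay Deduction: −197 days → 18 November 2035.
Expiry of referenced patent HD-926590:
  Base: filing + 25 years → 25 November 2035.
  Appellate Stay Credit: +445 days → 12 February 2037.
Terminal disclaimer: HD-660688 expires on the earlier of 18 November 2035 and 12 February 2037.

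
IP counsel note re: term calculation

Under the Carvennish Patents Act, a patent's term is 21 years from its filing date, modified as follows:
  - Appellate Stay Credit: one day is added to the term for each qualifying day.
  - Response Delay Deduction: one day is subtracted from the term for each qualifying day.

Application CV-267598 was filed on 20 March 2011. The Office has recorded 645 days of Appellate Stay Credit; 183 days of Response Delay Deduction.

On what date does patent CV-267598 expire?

2033-06-25

Base term: filing date + 21 years → 20 March 2032.
Appellate Stay Credit: +645 days → 25 December 2033.
Response Delay Deduction: −183 days → 25 June 2033.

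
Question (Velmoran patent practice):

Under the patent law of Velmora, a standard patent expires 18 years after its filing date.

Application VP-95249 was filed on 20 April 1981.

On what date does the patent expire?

Filing date + 18 years → 20 April 1999.

1999-04-20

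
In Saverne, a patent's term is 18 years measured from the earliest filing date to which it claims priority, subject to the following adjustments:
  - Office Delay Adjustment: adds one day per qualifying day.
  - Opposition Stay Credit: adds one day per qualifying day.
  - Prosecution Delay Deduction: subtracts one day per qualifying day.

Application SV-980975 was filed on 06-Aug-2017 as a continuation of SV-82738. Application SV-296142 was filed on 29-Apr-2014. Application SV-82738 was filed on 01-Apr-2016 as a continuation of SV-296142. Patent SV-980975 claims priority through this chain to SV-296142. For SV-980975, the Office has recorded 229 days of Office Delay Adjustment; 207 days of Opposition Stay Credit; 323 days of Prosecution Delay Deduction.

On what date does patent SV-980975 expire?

August 20, 2032

Earliest priority filing: 29 April 2014.
Base term: 29 April 2014 + 18 years → 29 April 2032.
Office Delay Adjustment: +229 days → 14 December 2032.
Opposition Stay Credit: +207 days → 9 July 2033.
Prosecution Delay Deduction: −323 days → 20 August 2032.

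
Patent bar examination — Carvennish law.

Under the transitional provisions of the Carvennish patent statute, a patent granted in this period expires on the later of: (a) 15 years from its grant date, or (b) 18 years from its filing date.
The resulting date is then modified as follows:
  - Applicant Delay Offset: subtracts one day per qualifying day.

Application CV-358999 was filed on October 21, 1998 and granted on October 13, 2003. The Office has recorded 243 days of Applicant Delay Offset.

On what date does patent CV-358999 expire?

2018-02-12

(a) grant + 15 years → 13 October 2018.
(b) filing + 18 years → 21 October 2016.
Later of the two: 13 October 2018.
Applicant Delay Offset: −243 days → 12 February 2018.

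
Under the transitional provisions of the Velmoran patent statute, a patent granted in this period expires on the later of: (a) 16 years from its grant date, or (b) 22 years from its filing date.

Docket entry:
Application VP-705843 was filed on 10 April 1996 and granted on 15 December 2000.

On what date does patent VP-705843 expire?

2018-04-10

(a) grant + 16 years → 15 December 2016.
(b) filing + 22 years → 10 April 2018.
Later of the two: 10 April 2018.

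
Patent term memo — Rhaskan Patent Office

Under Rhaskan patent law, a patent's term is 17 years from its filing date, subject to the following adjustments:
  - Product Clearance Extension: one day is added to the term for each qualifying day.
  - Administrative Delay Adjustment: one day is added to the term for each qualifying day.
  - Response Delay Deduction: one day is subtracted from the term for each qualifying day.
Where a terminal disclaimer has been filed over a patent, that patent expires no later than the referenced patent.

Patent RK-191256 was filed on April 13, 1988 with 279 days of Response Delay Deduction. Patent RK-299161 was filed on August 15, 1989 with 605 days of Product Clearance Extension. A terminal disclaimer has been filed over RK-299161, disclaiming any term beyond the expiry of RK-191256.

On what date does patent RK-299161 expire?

2004-07-08

Natural term of RK-299161:
  Base: filing + 17 years → 15 August 2006.
  Product Clearance Extension: +605 days → 11 April 2008.
Expiry of referenced patent RK-191256:
  Base: filing + 17 years → 13 April 2005.
  Response Delay Deduction: −279 days → 8 July 2004.
Terminal disclaimer: RK-299161 expires on the earlier of 11 April 2008 and 8 July 2004.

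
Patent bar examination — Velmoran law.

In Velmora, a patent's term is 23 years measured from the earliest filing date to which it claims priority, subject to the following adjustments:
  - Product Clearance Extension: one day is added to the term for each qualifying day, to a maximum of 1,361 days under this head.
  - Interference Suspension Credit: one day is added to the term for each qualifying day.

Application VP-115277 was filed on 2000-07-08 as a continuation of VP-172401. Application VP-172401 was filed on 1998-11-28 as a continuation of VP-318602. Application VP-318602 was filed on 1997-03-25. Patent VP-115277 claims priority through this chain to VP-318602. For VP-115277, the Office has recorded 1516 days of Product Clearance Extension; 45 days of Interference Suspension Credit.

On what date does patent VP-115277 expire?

Earliest priority filing: 25 March 1997.
Base term: 25 March 1997 + 23 years → 25 March 2020.
Product Clearance Extension: 1516 days claimed exceeds the 1361-day cap, so +1361 days → 16 December 2023.
Interference Suspension Credit: +45 days → 30 January 2024.

January 30, 2024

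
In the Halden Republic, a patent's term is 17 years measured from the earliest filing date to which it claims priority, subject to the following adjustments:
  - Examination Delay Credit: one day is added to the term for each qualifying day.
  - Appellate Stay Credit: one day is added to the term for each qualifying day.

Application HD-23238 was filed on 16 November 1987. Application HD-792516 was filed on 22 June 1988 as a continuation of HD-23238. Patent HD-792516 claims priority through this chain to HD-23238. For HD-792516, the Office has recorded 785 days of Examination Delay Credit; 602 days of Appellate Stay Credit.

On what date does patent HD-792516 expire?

Earliest priority filing: 16 November 1987.
Base term: 16 November 1987 + 17 years → 16 November 2004.
Examination Delay Credit: +785 days → 10 January 2007.
Appellate Stay Credit: +602 days → 3 September 2008.

September 3, 2008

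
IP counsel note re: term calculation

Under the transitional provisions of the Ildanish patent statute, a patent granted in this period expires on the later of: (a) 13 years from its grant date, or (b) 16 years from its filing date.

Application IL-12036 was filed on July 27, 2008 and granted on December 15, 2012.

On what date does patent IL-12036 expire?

(a) grant + 13 years → 15 December 2025.
(b) filing + 16 years → 27 July 2024.
Later of the two: 15 December 2025.

December 15, 2025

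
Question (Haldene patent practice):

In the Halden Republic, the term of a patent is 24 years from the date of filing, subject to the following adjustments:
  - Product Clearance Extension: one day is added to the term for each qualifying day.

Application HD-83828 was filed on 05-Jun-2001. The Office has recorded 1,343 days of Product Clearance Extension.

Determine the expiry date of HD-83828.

Base term: filing date + 24 years → 5 June 2025.
Product Clearance Extension: +1343 days → 7 February 2029.

February 7, 2029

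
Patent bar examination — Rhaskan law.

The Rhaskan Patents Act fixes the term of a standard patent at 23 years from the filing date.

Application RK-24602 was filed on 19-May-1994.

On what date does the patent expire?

Filing date + 23 years → 19 May 2017.

May 19, 2017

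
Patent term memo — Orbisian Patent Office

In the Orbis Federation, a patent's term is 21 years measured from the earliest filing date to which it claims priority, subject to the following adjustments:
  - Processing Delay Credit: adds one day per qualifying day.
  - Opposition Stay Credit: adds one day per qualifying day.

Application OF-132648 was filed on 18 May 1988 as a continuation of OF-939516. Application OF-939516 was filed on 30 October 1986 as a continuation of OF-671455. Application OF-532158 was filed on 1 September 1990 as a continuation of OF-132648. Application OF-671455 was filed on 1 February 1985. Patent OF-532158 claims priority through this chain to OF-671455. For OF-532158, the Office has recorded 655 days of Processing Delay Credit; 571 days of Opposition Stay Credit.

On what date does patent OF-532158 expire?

Earliest priority filing: 1 February 1985.
Base term: 1 February 1985 + 21 years → 1 February 2006.
Processing Delay Credit: +655 days → 18 November 2007.
Opposition Stay Credit: +571 days → 11 June 2009.

June 11, 2009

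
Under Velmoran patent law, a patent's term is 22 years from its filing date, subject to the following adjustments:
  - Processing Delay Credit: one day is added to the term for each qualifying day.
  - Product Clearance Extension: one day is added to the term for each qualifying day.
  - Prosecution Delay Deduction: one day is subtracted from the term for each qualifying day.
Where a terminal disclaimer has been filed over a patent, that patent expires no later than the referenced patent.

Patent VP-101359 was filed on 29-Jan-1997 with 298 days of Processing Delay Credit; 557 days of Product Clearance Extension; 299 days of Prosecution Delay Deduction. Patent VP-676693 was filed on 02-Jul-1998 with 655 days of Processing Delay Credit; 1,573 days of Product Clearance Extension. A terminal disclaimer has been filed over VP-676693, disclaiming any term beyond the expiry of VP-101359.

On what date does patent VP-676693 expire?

2020-08-07

Natural term of VP-676693:
  Base: filing + 22 years → 2 July 2020.
  Processing Delay Credit: +655 days → 18 April 2022.
  Product Clearance Extension: +1573 days → 8 August 2026.
Expiry of referenced patent VP-101359:
  Base: filing + 22 years → 29 January 2019.
  Processing Delay Credit: +298 days → 23 November 2019.
  Product Clearance Extension: +557 days → 2 June 2021.
  Prosecution Delay Deduction: −299 days → 7 August 2020.
Terminal disclaimer: VP-676693 expires on the earlier of 8 August 2026 and 7 August 2020.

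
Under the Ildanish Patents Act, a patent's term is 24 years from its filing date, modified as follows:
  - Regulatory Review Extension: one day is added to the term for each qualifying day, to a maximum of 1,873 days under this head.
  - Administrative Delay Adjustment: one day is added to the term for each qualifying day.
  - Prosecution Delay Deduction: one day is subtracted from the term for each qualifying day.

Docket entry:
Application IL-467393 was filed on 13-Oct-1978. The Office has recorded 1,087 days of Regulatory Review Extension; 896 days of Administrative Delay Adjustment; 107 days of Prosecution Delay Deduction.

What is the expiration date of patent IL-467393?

December 2, 2007

Base term: filing date + 24 years → 13 October 2002.
Regulatory Review Extension: 1087 days (within the 1873-day cap) → +1087 days → 4 October 2005.
Administrative Delay Adjustment: +896 days → 18 March 2008.
Prosecution Delay Deduction: −107 days → 2 December 2007.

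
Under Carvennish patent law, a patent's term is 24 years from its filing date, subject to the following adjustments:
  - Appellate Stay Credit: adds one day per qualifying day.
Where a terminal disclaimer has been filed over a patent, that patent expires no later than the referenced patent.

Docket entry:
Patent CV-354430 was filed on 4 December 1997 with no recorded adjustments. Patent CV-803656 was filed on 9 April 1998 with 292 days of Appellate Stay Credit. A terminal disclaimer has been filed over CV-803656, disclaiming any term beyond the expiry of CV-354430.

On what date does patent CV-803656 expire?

December 4, 2021

Natural term of CV-803656:
  Base: filing + 24 years → 9 April 2022.
  Appellate Stay Credit: +292 days → 26 January 2023.
Expiry of referenced patent CV-354430:
  Base: filing + 24 years → 4 December 2021.
Terminal disclaimer: CV-803656 expires on the earlier of 26 January 2023 and 4 December 2021.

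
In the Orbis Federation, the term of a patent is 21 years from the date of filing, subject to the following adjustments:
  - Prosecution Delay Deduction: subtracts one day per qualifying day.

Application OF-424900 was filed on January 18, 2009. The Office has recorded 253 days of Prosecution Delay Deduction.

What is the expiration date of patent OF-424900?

2029-05-10

Base term: filing date + 21 years → 18 January 2030.
Prosecution Delay Deduction: −253 days → 10 May 2029.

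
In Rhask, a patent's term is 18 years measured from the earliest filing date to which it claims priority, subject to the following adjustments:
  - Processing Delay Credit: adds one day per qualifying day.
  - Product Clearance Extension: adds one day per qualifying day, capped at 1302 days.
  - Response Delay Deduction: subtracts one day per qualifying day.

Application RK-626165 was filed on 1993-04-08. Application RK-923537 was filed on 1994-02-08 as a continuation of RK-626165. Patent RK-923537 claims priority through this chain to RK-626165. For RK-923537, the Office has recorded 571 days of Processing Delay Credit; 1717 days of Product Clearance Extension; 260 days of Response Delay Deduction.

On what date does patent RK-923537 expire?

Earliest priority filing: 8 April 1993.
Base term: 8 April 1993 + 18 years → 8 April 2011.
Processing Delay Credit: +571 days → 30 October 2012.
Product Clearance Extension: 1717 days claimed exceeds the 1302-day cap, so +1302 days → 24 May 2016.
Response Delay Deduction: −260 days → 7 September 2015.

September 7, 2015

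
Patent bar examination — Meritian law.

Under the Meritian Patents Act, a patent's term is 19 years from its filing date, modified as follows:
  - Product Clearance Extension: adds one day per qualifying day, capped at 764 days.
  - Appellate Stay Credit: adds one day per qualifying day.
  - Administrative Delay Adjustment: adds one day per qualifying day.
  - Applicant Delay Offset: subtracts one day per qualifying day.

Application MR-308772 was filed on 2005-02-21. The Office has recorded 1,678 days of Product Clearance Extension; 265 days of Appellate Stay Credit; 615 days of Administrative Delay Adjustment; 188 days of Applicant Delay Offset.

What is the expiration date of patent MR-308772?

February 16, 2028

Base term: filing date + 19 years → 21 February 2024.
Product Clearance Extension: 1678 days claimed exceeds the 764-day cap, so +764 days → 26 March 2026.
Appellate Stay Credit: +265 days → 16 December 2026.
Administrative Delay Adjustment: +615 days → 22 August 2028.
Applicant Delay Offset: −188 days → 16 February 2028.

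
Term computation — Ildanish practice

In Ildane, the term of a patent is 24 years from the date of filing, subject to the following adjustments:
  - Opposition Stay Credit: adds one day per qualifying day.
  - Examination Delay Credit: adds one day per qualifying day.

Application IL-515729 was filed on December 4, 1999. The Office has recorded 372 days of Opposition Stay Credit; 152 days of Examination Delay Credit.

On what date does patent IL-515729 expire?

Base term: filing date + 24 years → 4 December 2023.
Opposition Stay Credit: +372 days → 10 December 2024.
Examination Delay Credit: +152 days → 11 May 2025.

2025-05-11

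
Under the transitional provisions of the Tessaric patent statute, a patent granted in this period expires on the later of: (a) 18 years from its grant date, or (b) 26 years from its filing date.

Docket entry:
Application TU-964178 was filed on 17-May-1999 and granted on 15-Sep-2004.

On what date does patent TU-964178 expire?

(a) grant + 18 years → 15 September 2022.
(b) filing + 26 years → 17 May 2025.
Later of the two: 17 May 2025.

2025-05-17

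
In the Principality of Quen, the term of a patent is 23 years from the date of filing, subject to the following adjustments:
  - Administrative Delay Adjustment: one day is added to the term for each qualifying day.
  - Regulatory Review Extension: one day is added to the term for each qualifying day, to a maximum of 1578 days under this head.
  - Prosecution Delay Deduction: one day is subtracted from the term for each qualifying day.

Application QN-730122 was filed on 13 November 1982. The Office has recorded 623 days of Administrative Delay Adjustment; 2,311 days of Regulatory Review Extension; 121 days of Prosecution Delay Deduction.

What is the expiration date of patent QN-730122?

Base term: filing date + 23 years → 13 November 2005.
Administrative Delay Adjustment: +623 days → 29 July 2007.
Regulatory Review Extension: 2311 days claimed exceeds the 1578-day cap, so +1578 days → 23 November 2011.
Prosecution Delay Deduction: −121 days → 25 July 2011.

July 25, 2011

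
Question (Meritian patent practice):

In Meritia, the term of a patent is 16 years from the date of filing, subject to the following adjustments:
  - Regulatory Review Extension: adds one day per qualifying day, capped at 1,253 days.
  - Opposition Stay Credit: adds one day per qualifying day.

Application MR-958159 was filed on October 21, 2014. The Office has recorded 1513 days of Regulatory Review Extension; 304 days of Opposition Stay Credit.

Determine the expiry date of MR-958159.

January 25, 2035

Base term: filing date + 16 years → 21 October 2030.
Regulatory Review Extension: 1513 days claimed exceeds the 1253-day cap, so +1253 days → 27 March 2034.
Opposition Stay Credit: +304 days → 25 January 2035.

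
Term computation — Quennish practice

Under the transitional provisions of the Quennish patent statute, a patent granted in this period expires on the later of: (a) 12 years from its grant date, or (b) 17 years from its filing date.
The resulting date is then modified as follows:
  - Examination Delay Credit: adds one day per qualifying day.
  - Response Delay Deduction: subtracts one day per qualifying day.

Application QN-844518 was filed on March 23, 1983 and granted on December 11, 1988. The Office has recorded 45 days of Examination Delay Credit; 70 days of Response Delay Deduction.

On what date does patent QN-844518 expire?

November 16, 2000

(a) grant + 12 years → 11 December 2000.
(b) filing + 17 years → 23 March 2000.
Later of the two: 11 December 2000.
Examination Delay Credit: +45 days → 25 January 2001.
Response Delay Deduction: −70 days → 16 November 2000.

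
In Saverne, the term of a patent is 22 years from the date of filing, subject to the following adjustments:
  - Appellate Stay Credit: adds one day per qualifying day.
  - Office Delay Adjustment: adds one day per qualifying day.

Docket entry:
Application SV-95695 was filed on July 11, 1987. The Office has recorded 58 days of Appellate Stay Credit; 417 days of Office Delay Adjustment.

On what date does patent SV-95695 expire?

Base term: filing date + 22 years → 11 July 2009.
Appellate Stay Credit: +58 days → 7 September 2009.
Office Delay Adjustment: +417 days → 29 October 2010.

October 29, 2010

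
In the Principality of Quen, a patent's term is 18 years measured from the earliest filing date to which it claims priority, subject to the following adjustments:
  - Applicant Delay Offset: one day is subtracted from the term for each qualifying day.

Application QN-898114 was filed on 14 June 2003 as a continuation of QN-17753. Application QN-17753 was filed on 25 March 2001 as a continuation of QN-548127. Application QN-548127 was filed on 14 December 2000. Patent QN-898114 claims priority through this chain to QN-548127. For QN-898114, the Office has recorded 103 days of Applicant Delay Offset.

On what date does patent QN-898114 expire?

Earliest priority filing: 14 December 2000.
Base term: 14 December 2000 + 18 years → 14 December 2018.
Applicant Delay Offset: −103 days → 2 September 2018.

2018-09-02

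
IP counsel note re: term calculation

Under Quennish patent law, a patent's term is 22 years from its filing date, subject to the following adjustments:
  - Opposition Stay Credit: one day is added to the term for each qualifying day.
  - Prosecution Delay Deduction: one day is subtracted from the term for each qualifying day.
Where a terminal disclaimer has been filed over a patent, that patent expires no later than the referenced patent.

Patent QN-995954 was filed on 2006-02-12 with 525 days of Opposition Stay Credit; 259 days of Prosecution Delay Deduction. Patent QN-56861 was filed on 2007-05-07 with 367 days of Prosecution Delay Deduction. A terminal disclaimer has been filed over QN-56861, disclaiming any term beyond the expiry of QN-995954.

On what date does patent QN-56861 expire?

Natural term of QN-56861:
  Base: filing + 22 years → 7 May 2029.
  Prosecution Delay Deduction: −367 days → 5 May 2028.
Expiry of referenced patent QN-995954:
  Base: filing + 22 years → 12 February 2028.
  Opposition Stay Credit: +525 days → 21 July 2029.
  Prosecution Delay Deduction: −259 days → 4 November 2028.
Terminal disclaimer: QN-56861 expires on the earlier of 5 May 2028 and 4 November 2028.

May 5, 2028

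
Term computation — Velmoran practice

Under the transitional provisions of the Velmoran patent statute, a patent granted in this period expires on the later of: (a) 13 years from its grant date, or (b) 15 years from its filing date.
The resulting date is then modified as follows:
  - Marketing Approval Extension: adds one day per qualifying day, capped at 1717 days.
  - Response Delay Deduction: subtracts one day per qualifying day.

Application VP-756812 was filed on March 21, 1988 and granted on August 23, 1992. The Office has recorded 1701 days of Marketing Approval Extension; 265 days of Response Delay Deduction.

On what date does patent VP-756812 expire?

July 29, 2009

(a) grant + 13 years → 23 August 2005.
(b) filing + 15 years → 21 March 2003.
Later of the two: 23 August 2005.
Marketing Approval Extension: 1701 days (within the 1717-day cap) → +1701 days → 20 April 2010.
Response Delay Deduction: −265 days → 29 July 2009.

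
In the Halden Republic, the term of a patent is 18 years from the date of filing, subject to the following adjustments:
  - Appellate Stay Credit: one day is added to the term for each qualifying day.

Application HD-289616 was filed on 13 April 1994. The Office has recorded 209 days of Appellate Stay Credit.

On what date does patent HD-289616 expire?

Base term: filing date + 18 years → 13 April 2012.
Appellate Stay Credit: +209 days → 8 November 2012.

November 8, 2012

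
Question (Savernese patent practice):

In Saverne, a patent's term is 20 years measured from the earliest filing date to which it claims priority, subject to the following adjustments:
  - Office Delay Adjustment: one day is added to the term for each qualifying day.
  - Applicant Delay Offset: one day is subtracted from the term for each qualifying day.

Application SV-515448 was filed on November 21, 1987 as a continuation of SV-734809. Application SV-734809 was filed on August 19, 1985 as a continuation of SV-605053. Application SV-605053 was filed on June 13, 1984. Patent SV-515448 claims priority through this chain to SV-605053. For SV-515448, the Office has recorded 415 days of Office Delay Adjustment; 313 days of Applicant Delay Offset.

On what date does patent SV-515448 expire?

September 23, 2004

Earliest priority filing: 13 June 1984.
Base term: 13 June 1984 + 20 years → 13 June 2004.
Office Delay Adjustment: +415 days → 2 August 2005.
Applicant Delay Offset: −313 days → 23 September 2004.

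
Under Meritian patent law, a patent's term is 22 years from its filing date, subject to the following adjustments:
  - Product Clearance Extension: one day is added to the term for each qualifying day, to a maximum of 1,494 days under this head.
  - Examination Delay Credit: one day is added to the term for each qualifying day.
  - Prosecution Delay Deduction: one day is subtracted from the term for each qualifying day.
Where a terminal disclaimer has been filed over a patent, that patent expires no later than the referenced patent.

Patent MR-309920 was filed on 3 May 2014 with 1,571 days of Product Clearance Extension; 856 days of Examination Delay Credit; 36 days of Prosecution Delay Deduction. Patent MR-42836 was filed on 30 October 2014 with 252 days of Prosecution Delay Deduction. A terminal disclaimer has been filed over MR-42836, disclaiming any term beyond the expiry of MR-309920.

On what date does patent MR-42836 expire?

February 21, 2036

Natural term of MR-42836:
  Base: filing + 22 years → 30 October 2036.
  Prosecution Delay Deduction: −252 days → 21 February 2036.
Expiry of referenced patent MR-309920:
  Base: filing + 22 years → 3 May 2036.
  Product Clearance Extension: 1571 days claimed exceeds the 1494-day cap, so +1494 days → 5 June 2040.
  Examination Delay Credit: +856 days → 9 October 2042.
  Prosecution Delay Deduction: −36 days → 3 September 2042.
Terminal disclaimer: MR-42836 expires on the earlier of 21 February 2036 and 3 September 2042.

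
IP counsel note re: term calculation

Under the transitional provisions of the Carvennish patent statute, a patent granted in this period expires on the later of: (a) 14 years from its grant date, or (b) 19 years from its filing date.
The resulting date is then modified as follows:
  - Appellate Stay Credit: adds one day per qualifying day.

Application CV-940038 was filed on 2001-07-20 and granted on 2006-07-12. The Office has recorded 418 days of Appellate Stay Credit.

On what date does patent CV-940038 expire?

2021-09-11

(a) grant + 14 years → 12 July 2020.
(b) filing + 19 years → 20 July 2020.
Later of the two: 20 July 2020.
Appellate Stay Credit: +418 days → 11 September 2021.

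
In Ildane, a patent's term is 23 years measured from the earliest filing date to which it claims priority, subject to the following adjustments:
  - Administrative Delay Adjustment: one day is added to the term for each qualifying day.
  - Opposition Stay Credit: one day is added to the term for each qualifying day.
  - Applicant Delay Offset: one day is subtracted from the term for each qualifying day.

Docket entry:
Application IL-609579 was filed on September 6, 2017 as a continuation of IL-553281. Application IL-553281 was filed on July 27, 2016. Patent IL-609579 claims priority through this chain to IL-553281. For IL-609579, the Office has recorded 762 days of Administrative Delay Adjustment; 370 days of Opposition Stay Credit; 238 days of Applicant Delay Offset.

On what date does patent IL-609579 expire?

2042-01-06

Earliest priority filing: 27 July 2016.
Base term: 27 July 2016 + 23 years → 27 July 2039.
Administrative Delay Adjustment: +762 days → 27 August 2041.
Opposition Stay Credit: +370 days → 1 September 2042.
Applicant Delay Offset: −238 days → 6 January 2042.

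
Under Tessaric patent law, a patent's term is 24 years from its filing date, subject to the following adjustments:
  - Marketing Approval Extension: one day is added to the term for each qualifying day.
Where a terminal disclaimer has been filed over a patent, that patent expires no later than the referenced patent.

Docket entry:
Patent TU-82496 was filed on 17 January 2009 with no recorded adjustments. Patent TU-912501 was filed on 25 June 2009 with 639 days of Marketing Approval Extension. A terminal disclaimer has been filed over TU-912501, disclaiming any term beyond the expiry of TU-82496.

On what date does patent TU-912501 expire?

January 17, 2033

Natural term of TU-912501:
  Base: filing + 24 years → 25 June 2033.
  Marketing Approval Extension: +639 days → 26 March 2035.
Expiry of referenced patent TU-82496:
  Base: filing + 24 years → 17 January 2033.
Terminal disclaimer: TU-912501 expires on the earlier of 26 March 2035 and 17 January 2033.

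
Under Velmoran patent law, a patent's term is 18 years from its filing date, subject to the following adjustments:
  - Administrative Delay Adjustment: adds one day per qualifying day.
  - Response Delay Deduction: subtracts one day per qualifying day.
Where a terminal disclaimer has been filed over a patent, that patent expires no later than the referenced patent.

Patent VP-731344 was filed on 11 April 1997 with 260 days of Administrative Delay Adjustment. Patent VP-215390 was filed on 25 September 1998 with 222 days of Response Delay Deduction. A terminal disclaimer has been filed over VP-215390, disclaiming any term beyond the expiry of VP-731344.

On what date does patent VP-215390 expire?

Natural term of VP-215390:
  Base: filing + 18 years → 25 September 2016.
  Response Delay Deduction: −222 days → 16 February 2016.
Expiry of referenced patent VP-731344:
  Base: filing + 18 years → 11 April 2015.
  Administrative Delay Adjustment: +260 days → 27 December 2015.
Terminal disclaimer: VP-215390 expires on the earlier of 16 February 2016 and 27 December 2015.

2015-12-27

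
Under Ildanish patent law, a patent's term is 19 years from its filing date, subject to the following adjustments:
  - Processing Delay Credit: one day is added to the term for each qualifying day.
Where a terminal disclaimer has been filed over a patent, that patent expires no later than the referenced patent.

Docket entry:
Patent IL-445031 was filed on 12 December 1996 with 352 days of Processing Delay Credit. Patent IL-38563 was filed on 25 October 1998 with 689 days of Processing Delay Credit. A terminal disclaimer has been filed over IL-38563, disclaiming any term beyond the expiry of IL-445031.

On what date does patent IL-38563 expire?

Natural term of IL-38563:
  Base: filing + 19 years → 25 October 2017.
  Processing Delay Credit: +689 days → 14 September 2019.
Expiry of referenced patent IL-445031:
  Base: filing + 19 years → 12 December 2015.
  Processing Delay Credit: +352 days → 28 November 2016.
Terminal disclaimer: IL-38563 expires on the earlier of 14 September 2019 and 28 November 2016.

November 28, 2016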